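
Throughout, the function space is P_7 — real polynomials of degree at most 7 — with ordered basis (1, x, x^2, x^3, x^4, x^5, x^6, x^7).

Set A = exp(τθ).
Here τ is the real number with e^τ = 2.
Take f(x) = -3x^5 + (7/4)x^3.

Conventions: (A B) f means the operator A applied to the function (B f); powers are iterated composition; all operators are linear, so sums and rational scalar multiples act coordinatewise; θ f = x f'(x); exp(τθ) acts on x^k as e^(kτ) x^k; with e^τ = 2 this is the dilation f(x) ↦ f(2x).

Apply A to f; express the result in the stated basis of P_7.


exp(τθ) x^k = e^(kτ) x^k; with e^τ = 2 this sends x^k to 2^k x^k
x^3 ↦ 8 x^3
x^5 ↦ 32 x^5
applying this coordinatewise to f: exp(τθ) f = -96x^5 + 14x^3

the image equals g(x) = -96x^5 + 14x^3


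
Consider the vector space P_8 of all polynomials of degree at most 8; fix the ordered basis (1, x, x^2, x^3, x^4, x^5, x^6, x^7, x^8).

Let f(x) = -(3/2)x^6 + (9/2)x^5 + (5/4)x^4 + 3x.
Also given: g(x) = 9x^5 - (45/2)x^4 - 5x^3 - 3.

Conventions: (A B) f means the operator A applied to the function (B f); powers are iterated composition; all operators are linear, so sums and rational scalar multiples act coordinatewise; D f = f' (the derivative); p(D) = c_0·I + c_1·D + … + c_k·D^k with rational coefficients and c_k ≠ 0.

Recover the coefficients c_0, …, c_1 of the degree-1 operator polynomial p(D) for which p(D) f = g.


D^0 f = -(3/2)x^6 + (9/2)x^5 + (5/4)x^4 + 3x
D^1 f = -9x^5 + (45/2)x^4 + 5x^3 + 3
matching coefficients of g against c_0 f + c_1 Df + … from the top degree down determines the c_i
solution: c_0 = 0, c_1 = -1

c_0 = 0, c_1 = -1


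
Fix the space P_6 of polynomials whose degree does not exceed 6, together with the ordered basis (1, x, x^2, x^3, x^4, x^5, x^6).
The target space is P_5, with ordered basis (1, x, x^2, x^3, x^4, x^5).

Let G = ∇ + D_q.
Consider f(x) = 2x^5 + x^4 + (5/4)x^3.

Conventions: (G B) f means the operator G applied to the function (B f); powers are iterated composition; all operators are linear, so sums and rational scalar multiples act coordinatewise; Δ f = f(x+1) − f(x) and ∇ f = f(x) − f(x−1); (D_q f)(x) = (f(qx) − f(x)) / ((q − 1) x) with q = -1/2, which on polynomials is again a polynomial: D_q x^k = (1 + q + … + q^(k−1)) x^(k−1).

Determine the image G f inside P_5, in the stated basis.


∇ f = 10x^4 - 16x^3 + (71/4)x^2 - (39/4)x + 9/4
D_q f = (11/8)x^4 + (5/8)x^3 + (15/16)x^2
(∇ + D_q) f = (91/8)x^4 - (123/8)x^3 + (299/16)x^2 - (39/4)x + 9/4

the result is g(x) = (91/8)x^4 - (123/8)x^3 + (299/16)x^2 - (39/4)x + 9/4


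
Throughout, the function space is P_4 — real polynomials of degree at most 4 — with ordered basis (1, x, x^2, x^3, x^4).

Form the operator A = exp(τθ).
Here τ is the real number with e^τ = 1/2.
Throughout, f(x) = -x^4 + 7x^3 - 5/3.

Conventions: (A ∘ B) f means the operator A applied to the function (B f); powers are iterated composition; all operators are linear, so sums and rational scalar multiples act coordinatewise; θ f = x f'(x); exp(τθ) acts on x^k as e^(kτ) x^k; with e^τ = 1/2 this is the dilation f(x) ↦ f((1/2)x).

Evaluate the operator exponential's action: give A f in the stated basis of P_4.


the image equals g(x) = -(1/16)x^4 + (7/8)x^3 - 5/3

exp(τθ) x^k = e^(kτ) x^k; with e^τ = 1/2 this sends x^k to (1/2)^k x^k
x^3 ↦ 1/8 x^3
x^4 ↦ 1/16 x^4
applying this coordinatewise to f: exp(τθ) f = -(1/16)x^4 + (7/8)x^3 - 5/3


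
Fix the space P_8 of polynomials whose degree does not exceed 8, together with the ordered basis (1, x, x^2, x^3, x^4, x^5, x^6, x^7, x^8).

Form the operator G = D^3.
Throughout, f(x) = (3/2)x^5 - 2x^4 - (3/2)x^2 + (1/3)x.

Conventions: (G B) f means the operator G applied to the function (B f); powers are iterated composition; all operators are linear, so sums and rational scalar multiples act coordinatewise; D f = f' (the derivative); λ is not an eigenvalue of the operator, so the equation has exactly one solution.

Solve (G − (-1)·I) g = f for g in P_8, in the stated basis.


write g with unknown coordinates in the stated basis and equate coefficients in (G − (-1)·I) g = f
solving from the highest basis element down gives g = (3/2)x^5 - 2x^4 - (183/2)x^2 + (145/3)x
check: G g = 90x^2 - 48x
so G g − (-1)·g = (3/2)x^5 - 2x^4 - (3/2)x^2 + (1/3)x = f ✓

the result is g(x) = (3/2)x^5 - 2x^4 - (183/2)x^2 + (145/3)x


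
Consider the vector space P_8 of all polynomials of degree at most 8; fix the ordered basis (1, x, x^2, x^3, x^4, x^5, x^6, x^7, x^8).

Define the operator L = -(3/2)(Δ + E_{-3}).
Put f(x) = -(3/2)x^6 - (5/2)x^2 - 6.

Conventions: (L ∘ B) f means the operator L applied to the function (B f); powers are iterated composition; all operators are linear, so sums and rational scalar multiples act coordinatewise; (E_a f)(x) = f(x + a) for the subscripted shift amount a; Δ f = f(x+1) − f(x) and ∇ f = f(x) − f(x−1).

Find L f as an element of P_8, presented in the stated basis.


g(x) = (9/4)x^6 - 27x^5 + (675/2)x^4 - 1170x^3 + (11085/4)x^2 - 3282x + 1689

Δ f = -9x^5 - (45/2)x^4 - 30x^3 - (45/2)x^2 - 14x - 4
E_{-3} f = -(3/2)x^6 + 27x^5 - (405/2)x^4 + 810x^3 - 1825x^2 + 2202x - 1122
(Δ + E_{-3}) f = -(3/2)x^6 + 18x^5 - 225x^4 + 780x^3 - (3695/2)x^2 + 2188x - 1126
(-(3/2)(Δ + E_{-3})) f = (9/4)x^6 - 27x^5 + (675/2)x^4 - 1170x^3 + (11085/4)x^2 - 3282x + 1689


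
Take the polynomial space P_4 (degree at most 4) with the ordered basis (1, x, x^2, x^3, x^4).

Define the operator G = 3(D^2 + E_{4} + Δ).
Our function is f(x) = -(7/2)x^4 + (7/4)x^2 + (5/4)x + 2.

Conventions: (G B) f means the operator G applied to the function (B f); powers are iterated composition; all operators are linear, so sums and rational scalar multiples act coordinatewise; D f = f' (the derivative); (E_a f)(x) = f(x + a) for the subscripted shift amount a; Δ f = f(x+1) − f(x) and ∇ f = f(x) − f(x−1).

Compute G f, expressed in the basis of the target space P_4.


D f = -14x^3 + (7/2)x + 5/4
D D f = -42x^2 + 7/2
E_{4} f = -(7/2)x^4 - 56x^3 - (1337/4)x^2 - (3523/4)x - 861
Δ f = -14x^3 - 21x^2 - (21/2)x - 1/2
(D^2 + E_{4} + Δ) f = -(7/2)x^4 - 70x^3 - (1589/4)x^2 - (3565/4)x - 858
(3(D^2 + E_{4} + Δ)) f = -(21/2)x^4 - 210x^3 - (4767/4)x^2 - (10695/4)x - 2574

the image equals g(x) = -(21/2)x^4 - 210x^3 - (4767/4)x^2 - (10695/4)x - 2574


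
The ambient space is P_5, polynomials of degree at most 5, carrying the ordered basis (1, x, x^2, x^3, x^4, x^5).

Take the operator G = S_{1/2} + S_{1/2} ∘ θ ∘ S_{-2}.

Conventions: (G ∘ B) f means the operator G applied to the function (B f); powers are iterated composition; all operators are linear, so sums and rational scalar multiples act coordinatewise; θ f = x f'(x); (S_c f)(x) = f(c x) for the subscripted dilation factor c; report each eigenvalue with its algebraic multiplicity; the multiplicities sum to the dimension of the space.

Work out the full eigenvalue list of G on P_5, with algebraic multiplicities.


λ = -159/32 (multiplicity 1), λ = -23/8 (multiplicity 1), λ = -1/2 (multiplicity 1), λ = 1 (multiplicity 1), λ = 9/4 (multiplicity 1), λ = 65/16 (multiplicity 1)

image of 1: 1
image of x: -(1/2)x
image of x^2: (9/4)x^2
image of x^3: -(23/8)x^3
image of x^4: (65/16)x^4
image of x^5: -(159/32)x^5
the matrix is upper triangular; its diagonal is (1, -1/2, 9/4, -23/8, 65/16, -159/32)
for a triangular matrix the eigenvalues are the diagonal entries, with algebraic multiplicity their repetition count


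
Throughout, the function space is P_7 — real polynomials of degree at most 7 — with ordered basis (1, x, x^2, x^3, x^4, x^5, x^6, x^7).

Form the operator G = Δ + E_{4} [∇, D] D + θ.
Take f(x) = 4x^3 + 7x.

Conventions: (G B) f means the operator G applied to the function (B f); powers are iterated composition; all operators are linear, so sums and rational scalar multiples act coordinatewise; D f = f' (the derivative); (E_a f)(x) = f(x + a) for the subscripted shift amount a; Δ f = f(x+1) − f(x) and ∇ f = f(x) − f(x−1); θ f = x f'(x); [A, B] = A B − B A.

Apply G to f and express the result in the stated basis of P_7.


g(x) = 12x^3 + 12x^2 + 19x + 11

Δ f = 12x^2 + 12x + 11
D f = 12x^2 + 7
D D f = 24x
∇ D D f = 24
∇ D f = 24x - 12
D ∇ D f = 24
[∇, D] D f = 0
E_{4} [∇, D] D f = 0
θ f = 12x^3 + 7x
(Δ + E_{4} [∇, D] D + θ) f = 12x^3 + 12x^2 + 19x + 11


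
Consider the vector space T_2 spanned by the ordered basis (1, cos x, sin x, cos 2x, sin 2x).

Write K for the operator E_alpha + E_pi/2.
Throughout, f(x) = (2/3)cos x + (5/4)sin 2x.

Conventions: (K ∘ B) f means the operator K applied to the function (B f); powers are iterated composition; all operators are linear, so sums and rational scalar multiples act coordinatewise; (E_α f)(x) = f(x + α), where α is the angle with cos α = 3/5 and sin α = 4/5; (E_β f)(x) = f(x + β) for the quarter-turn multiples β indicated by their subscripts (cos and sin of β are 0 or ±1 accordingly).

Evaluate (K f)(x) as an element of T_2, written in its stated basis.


E_alpha f = (2/5)cos x - (8/15)sin x + (6/5)cos 2x - (7/20)sin 2x
E_pi/2 f = -(2/3)sin x - (5/4)sin 2x
(E_alpha + E_pi/2) f = (2/5)cos x - (6/5)sin x + (6/5)cos 2x - (8/5)sin 2x

the image equals g(x) = (2/5)cos x - (6/5)sin x + (6/5)cos 2x - (8/5)sin 2x


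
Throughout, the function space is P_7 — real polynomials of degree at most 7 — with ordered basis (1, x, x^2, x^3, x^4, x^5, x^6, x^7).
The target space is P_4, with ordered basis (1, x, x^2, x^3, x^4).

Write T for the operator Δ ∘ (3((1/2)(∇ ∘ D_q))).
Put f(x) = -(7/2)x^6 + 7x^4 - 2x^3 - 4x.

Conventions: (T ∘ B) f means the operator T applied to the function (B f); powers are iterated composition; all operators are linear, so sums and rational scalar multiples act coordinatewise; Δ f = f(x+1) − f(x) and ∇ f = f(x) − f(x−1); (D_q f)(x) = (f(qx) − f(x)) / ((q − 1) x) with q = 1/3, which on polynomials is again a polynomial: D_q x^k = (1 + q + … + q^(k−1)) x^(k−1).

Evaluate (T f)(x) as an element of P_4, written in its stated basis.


g(x) = -(12740/81)x^3 + (1190/81)x - 26/3

D_q f = -(1274/243)x^5 + (280/27)x^3 - (26/9)x^2 - 4
∇ D_q f = -(6370/243)x^4 + (12740/243)x^3 - (5180/243)x^2 - (2594/243)x + 1948/243
((1/2)(∇ ∘ D_q)) f = -(3185/243)x^4 + (6370/243)x^3 - (2590/243)x^2 - (1297/243)x + 974/243
(3((1/2)(∇ ∘ D_q))) f = -(3185/81)x^4 + (6370/81)x^3 - (2590/81)x^2 - (1297/81)x + 974/81
Δ (3((1/2)(∇ ∘ D_q))) f = -(12740/81)x^3 + (1190/81)x - 26/3


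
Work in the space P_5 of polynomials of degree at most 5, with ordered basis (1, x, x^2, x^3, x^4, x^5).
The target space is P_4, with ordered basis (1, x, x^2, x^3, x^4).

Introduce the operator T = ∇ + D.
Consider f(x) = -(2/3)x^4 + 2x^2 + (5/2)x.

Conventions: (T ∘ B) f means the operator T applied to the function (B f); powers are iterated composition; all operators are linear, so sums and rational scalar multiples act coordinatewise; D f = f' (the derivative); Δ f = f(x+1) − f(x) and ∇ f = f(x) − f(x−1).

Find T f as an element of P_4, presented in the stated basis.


∇ f = -(8/3)x^3 + 4x^2 + (4/3)x + 7/6
D f = -(8/3)x^3 + 4x + 5/2
(∇ + D) f = -(16/3)x^3 + 4x^2 + (16/3)x + 11/3

the image equals g(x) = -(16/3)x^3 + 4x^2 + (16/3)x + 11/3


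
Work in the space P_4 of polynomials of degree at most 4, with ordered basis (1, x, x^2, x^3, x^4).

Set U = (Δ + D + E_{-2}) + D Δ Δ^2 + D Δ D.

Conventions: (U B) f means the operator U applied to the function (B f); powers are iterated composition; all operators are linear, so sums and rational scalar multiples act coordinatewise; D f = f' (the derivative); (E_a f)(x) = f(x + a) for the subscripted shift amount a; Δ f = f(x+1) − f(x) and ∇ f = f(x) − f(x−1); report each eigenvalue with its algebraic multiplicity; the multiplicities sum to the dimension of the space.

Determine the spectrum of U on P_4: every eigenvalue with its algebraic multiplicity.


λ = 1 (multiplicity 5)

image of 1: 1
image of x: x
image of x^2: x^2 + 5
image of x^3: x^3 + 15x - 1
image of x^4: x^4 + 30x^2 - 4x + 53
the matrix is upper triangular; its diagonal is (1, 1, 1, 1, 1)
for a triangular matrix the eigenvalues are the diagonal entries, with algebraic multiplicity their repetition count


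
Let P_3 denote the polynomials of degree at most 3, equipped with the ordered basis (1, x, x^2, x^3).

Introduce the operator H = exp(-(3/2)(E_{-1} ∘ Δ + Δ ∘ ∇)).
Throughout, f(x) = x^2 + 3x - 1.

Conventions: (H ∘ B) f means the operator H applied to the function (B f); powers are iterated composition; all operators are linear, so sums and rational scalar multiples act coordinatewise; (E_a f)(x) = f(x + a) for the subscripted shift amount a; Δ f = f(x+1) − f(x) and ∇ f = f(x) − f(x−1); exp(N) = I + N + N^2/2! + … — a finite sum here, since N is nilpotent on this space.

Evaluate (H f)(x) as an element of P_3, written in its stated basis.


the image equals g(x) = x^2 - 19/4

order-1 term: -3x - 6
order-2 term: 9/4
the series for exp(-(3/2)(E_{-1} ∘ Δ + Δ ∘ ∇)) f terminates at order 2
exp(-(3/2)(E_{-1} ∘ Δ + Δ ∘ ∇)) f = x^2 - 19/4


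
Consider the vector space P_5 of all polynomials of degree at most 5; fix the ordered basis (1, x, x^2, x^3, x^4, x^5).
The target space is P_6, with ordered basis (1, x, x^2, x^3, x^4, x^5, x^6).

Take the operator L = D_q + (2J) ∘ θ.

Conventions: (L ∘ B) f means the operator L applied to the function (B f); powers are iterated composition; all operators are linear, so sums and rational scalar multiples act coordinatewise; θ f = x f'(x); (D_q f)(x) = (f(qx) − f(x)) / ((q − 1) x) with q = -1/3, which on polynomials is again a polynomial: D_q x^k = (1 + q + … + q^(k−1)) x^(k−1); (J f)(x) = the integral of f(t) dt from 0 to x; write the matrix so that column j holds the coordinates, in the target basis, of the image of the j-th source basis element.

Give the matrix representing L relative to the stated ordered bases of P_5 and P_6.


image of 1: 0
image of x: x^2 + 1
image of x^2: (4/3)x^3 + (2/3)x
image of x^3: (3/2)x^4 + (7/9)x^2
image of x^4: (8/5)x^5 + (20/27)x^3
image of x^5: (5/3)x^6 + (61/81)x^4
each image's coordinates form column j of the matrix

the matrix is [[0, 1, 0, 0, 0, 0]; [0, 0, 2/3, 0, 0, 0]; [0, 1, 0, 7/9, 0, 0]; [0, 0, 4/3, 0, 20/27, 0]; [0, 0, 0, 3/2, 0, 61/81]; [0, 0, 0, 0, 8/5, 0]; [0, 0, 0, 0, 0, 5/3]] (rows listed top to bottom)


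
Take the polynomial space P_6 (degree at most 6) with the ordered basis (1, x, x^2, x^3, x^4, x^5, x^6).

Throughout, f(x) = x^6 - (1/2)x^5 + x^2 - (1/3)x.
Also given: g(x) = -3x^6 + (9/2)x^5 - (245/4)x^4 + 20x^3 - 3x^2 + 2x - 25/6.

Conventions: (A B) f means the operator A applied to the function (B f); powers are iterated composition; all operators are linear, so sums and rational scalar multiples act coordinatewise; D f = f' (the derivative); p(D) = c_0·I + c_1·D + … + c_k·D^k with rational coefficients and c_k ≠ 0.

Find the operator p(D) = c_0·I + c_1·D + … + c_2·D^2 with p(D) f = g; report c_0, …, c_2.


p(D) = -3·I + (1/2)·D − 2·D^2, i.e. c_0 = -3, c_1 = 1/2, c_2 = -2

D^0 f = x^6 - (1/2)x^5 + x^2 - (1/3)x
D^1 f = 6x^5 - (5/2)x^4 + 2x - 1/3
D^2 f = 30x^4 - 10x^3 + 2
matching coefficients of g against c_0 f + c_1 Df + … from the top degree down determines the c_i
solution: c_0 = -3, c_1 = 1/2, c_2 = -2


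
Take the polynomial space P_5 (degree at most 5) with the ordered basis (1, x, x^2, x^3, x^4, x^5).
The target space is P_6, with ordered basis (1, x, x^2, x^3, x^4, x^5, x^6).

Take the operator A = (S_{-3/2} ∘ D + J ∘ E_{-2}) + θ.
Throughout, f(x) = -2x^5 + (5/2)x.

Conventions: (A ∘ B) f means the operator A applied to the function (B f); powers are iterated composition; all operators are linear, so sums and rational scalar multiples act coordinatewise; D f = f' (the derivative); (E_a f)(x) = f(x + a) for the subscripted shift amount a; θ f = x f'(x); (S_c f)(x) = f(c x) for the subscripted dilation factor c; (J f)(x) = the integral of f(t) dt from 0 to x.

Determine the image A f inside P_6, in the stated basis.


D f = -10x^4 + 5/2
S_{-3/2} D f = -(405/8)x^4 + 5/2
E_{-2} f = -2x^5 + 20x^4 - 80x^3 + 160x^2 - (315/2)x + 59
J E_{-2} f = -(1/3)x^6 + 4x^5 - 20x^4 + (160/3)x^3 - (315/4)x^2 + 59x
(S_{-3/2} ∘ D + J ∘ E_{-2}) f = -(1/3)x^6 + 4x^5 - (565/8)x^4 + (160/3)x^3 - (315/4)x^2 + 59x + 5/2
θ f = -10x^5 + (5/2)x
((S_{-3/2} ∘ D + J ∘ E_{-2}) + θ) f = -(1/3)x^6 - 6x^5 - (565/8)x^4 + (160/3)x^3 - (315/4)x^2 + (123/2)x + 5/2

g(x) = -(1/3)x^6 - 6x^5 - (565/8)x^4 + (160/3)x^3 - (315/4)x^2 + (123/2)x + 5/2


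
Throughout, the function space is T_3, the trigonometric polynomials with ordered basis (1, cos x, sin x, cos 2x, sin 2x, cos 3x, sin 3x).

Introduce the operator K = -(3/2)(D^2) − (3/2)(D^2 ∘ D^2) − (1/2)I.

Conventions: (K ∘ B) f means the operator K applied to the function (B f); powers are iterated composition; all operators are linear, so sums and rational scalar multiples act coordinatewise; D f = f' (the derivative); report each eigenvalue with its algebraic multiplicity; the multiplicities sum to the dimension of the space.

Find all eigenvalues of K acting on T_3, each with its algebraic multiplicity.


image of 1: -1/2
image of cos x: -(1/2)cos x
image of sin x: -(1/2)sin x
image of cos 2x: -(37/2)cos 2x
image of sin 2x: -(37/2)sin 2x
image of cos 3x: -(217/2)cos 3x
image of sin 3x: -(217/2)sin 3x
the matrix is diagonal; its diagonal is (-1/2, -1/2, -1/2, -37/2, -37/2, -217/2, -217/2)
for a triangular matrix the eigenvalues are the diagonal entries, with algebraic multiplicity their repetition count

λ = -217/2 (multiplicity 2), λ = -37/2 (multiplicity 2), λ = -1/2 (multiplicity 3)


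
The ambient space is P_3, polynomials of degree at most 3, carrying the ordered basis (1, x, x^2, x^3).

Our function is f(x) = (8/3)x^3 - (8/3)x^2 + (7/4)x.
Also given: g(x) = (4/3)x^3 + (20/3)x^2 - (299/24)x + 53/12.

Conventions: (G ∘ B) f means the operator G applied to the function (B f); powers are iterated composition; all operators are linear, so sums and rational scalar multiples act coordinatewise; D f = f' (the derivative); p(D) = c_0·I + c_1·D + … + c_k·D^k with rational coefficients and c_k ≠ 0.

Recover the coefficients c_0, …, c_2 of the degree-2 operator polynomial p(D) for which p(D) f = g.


c_0 = 1/2, c_1 = 1, c_2 = -1/2

D^0 f = (8/3)x^3 - (8/3)x^2 + (7/4)x
D^1 f = 8x^2 - (16/3)x + 7/4
D^2 f = 16x - 16/3
matching coefficients of g against c_0 f + c_1 Df + … from the top degree down determines the c_i
solution: c_0 = 1/2, c_1 = 1, c_2 = -1/2


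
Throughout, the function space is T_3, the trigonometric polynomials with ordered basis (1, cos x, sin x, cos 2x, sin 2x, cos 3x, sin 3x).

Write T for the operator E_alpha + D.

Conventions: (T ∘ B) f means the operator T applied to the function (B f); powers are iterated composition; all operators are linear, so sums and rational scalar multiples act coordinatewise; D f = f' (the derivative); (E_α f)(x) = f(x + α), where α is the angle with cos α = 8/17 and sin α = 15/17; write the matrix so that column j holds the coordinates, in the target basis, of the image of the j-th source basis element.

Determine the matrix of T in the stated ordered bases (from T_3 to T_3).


image of 1: 1
image of cos x: (8/17)cos x - (32/17)sin x
image of sin x: (32/17)cos x + (8/17)sin x
image of cos 2x: -(161/289)cos 2x - (818/289)sin 2x
image of sin 2x: (818/289)cos 2x - (161/289)sin 2x
image of cos 3x: -(4888/4913)cos 3x - (14244/4913)sin 3x
image of sin 3x: (14244/4913)cos 3x - (4888/4913)sin 3x
each image's coordinates form column j of the matrix

the matrix is [[1, 0, 0, 0, 0, 0, 0]; [0, 8/17, 32/17, 0, 0, 0, 0]; [0, -32/17, 8/17, 0, 0, 0, 0]; [0, 0, 0, -161/289, 818/289, 0, 0]; [0, 0, 0, -818/289, -161/289, 0, 0]; [0, 0, 0, 0, 0, -4888/4913, 14244/4913]; [0, 0, 0, 0, 0, -14244/4913, -4888/4913]] (rows listed top to bottom)


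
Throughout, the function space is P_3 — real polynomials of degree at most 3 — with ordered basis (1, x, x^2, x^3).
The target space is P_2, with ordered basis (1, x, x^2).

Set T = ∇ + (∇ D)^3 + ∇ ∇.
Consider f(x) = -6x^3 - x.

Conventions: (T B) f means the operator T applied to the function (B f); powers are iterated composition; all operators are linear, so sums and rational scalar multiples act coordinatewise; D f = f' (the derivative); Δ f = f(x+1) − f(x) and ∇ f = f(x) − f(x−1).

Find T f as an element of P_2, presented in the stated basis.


g(x) = -18x^2 - 18x + 29

∇ f = -18x^2 + 18x - 7
D f = -18x^2 - 1
∇ D f = -36x + 18
D (∇ D) f = -36
∇ D (∇ D) f = 0
D (∇ D) (∇ D) f = 0
∇ D (∇ D) (∇ D) f = 0
∇ f = -18x^2 + 18x - 7
∇ ∇ f = -36x + 36
(∇ + (∇ D)^3 + ∇ ∇) f = -18x^2 - 18x + 29


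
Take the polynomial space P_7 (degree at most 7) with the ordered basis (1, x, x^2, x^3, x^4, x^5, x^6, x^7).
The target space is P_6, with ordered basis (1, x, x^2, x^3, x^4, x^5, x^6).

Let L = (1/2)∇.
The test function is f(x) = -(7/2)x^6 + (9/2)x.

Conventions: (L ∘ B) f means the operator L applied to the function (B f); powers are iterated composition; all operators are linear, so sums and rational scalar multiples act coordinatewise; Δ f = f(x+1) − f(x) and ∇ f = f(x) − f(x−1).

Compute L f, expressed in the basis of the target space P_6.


the result is g(x) = -(21/2)x^5 + (105/4)x^4 - 35x^3 + (105/4)x^2 - (21/2)x + 4

∇ f = -21x^5 + (105/2)x^4 - 70x^3 + (105/2)x^2 - 21x + 8
((1/2)∇) f = -(21/2)x^5 + (105/4)x^4 - 35x^3 + (105/4)x^2 - (21/2)x + 4


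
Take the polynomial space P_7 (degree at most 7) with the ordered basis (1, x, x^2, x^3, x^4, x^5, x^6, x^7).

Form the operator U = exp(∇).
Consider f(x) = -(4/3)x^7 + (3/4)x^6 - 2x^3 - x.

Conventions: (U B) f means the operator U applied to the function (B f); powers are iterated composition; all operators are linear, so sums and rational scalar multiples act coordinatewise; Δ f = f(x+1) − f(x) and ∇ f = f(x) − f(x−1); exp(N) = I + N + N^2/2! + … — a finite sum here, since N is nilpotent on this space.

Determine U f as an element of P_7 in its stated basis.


the result is g(x) = -(4/3)x^7 - (103/12)x^6 + (9/2)x^5 + (140/3)x^4 - (191/3)x^3 - (203/4)x^2 + 92x - 71/4

order-1 term: -(28/3)x^6 + (65/2)x^5 - (695/12)x^4 + (185/3)x^3 - (181/4)x^2 + (119/6)x - 61/12
order-2 term: -28x^5 + (605/4)x^4 - (1115/3)x^3 + (1995/4)x^2 - (2177/6)x + 453/4
order-3 term: -(140/3)x^4 + 295x^3 - (1535/2)x^2 + (1905/2)x - 2825/6
order-4 term: -(140/3)x^3 + (1165/4)x^2 - (1955/3)x + 6185/12
order-5 term: -28x^2 + (289/2)x - 2375/12
order-6 term: -(28/3)x + 115/4
order-7 term: -4/3
the series for exp(∇) f terminates at order 7
exp(∇) f = -(4/3)x^7 - (103/12)x^6 + (9/2)x^5 + (140/3)x^4 - (191/3)x^3 - (203/4)x^2 + 92x - 71/4


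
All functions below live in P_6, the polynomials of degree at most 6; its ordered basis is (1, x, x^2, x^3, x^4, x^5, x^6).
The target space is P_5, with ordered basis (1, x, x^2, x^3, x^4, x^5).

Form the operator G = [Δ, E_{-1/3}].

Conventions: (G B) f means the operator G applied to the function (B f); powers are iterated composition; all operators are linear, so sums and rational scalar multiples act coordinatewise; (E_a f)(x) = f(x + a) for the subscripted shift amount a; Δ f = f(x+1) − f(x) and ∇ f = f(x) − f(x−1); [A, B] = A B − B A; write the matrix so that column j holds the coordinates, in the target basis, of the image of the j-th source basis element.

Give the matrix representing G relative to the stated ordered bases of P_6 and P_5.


the matrix is [[0, 0, 0, 0, 0, 0, 0]; [0, 0, 0, 0, 0, 0, 0]; [0, 0, 0, 0, 0, 0, 0]; [0, 0, 0, 0, 0, 0, 0]; [0, 0, 0, 0, 0, 0, 0]; [0, 0, 0, 0, 0, 0, 0]] (rows listed top to bottom)

image of 1: 0
image of x: 0
image of x^2: 0
image of x^3: 0
image of x^4: 0
image of x^5: 0
image of x^6: 0
each image's coordinates form column j of the matrix


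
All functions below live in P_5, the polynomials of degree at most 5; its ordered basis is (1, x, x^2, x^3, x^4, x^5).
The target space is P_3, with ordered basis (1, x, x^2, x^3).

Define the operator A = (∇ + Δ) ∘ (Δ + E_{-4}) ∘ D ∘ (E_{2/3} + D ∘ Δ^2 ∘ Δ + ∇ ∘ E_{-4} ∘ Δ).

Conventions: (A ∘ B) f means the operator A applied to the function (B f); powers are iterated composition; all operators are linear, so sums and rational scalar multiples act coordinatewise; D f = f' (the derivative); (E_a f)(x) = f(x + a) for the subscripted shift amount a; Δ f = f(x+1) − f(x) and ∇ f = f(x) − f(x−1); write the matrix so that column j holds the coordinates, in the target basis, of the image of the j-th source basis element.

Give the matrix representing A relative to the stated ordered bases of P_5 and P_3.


the matrix is [[0, 0, 4, -28, 1136/3, -83200/27]; [0, 0, 0, 12, -112, 5680/3]; [0, 0, 0, 0, 24, -280]; [0, 0, 0, 0, 0, 40]] (rows listed top to bottom)

image of 1: 0
image of x: 0
image of x^2: 4
image of x^3: 12x - 28
image of x^4: 24x^2 - 112x + 1136/3
image of x^5: 40x^3 - 280x^2 + (5680/3)x - 83200/27
each image's coordinates form column j of the matrix


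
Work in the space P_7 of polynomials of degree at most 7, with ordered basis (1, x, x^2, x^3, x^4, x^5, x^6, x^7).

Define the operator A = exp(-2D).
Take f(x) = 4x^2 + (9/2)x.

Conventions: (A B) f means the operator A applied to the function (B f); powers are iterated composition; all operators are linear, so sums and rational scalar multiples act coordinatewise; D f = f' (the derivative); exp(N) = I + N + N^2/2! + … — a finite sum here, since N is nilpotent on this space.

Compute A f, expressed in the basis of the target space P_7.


the result is g(x) = 4x^2 - (23/2)x + 7

order-1 term: -16x - 9
order-2 term: 16
the series for exp(-2D) f terminates at order 2
exp(-2D) f = 4x^2 - (23/2)x + 7


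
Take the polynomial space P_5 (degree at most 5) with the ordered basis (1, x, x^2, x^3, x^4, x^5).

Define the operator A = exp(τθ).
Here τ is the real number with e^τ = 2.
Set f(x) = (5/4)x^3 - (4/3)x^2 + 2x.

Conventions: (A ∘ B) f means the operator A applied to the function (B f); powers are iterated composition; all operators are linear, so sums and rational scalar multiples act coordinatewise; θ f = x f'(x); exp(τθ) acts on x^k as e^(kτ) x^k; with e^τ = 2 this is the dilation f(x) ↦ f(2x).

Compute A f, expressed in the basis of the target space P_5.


the image equals g(x) = 10x^3 - (16/3)x^2 + 4x

exp(τθ) x^k = e^(kτ) x^k; with e^τ = 2 this sends x^k to 2^k x^k
x ↦ 2 x
x^2 ↦ 4 x^2
x^3 ↦ 8 x^3
applying this coordinatewise to f: exp(τθ) f = 10x^3 - (16/3)x^2 + 4x


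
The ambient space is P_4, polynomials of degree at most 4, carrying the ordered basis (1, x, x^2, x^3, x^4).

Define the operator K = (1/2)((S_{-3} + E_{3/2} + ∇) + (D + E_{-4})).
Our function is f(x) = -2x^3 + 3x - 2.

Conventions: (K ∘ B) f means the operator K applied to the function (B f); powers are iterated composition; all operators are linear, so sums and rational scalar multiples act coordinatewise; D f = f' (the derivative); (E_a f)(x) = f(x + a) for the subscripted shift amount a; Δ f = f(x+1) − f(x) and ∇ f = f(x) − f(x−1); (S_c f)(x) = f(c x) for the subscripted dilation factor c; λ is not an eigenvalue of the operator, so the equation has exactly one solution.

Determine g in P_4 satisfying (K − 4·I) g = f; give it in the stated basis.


write g with unknown coordinates in the stated basis and equate coefficients in (K − 4·I) g = f
solving from the highest basis element down gives g = (4/33)x^3 + (2/33)x^2 + (7/297)x - 1303/2970
check: K g = -(50/33)x^3 + (8/33)x^2 + (919/297)x - 5576/1485
so K g − 4·g = -2x^3 + 3x - 2 = f ✓

g(x) = (4/33)x^3 + (2/33)x^2 + (7/297)x - 1303/2970


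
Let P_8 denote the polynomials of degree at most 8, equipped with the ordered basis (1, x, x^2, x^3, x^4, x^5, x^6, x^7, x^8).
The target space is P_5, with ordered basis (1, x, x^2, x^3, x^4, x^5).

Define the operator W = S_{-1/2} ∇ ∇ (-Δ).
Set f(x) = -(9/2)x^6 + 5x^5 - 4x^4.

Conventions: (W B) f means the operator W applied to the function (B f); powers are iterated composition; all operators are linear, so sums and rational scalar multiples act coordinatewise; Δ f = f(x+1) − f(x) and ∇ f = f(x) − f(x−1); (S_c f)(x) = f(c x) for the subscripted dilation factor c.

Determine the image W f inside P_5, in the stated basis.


Δ f = -27x^5 - (85/2)x^4 - 56x^3 - (83/2)x^2 - 18x - 7/2
(-Δ) f = 27x^5 + (85/2)x^4 + 56x^3 + (83/2)x^2 + 18x + 7/2
∇ (-Δ) f = 135x^4 - 100x^3 + 183x^2 - 50x + 17
∇ ∇ (-Δ) f = 540x^3 - 1110x^2 + 1206x - 468
S_{-1/2} ∇ ∇ (-Δ) f = -(135/2)x^3 - (555/2)x^2 - 603x - 468

g(x) = -(135/2)x^3 - (555/2)x^2 - 603x - 468


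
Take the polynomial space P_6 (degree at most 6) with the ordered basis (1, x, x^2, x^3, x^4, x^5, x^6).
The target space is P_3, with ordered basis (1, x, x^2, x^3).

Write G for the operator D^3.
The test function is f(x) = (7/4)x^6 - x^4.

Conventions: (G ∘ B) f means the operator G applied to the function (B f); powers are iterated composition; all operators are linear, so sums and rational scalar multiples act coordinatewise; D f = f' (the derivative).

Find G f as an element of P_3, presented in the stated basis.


D f = (21/2)x^5 - 4x^3
D D f = (105/2)x^4 - 12x^2
D D D f = 210x^3 - 24x

the result is g(x) = 210x^3 - 24x


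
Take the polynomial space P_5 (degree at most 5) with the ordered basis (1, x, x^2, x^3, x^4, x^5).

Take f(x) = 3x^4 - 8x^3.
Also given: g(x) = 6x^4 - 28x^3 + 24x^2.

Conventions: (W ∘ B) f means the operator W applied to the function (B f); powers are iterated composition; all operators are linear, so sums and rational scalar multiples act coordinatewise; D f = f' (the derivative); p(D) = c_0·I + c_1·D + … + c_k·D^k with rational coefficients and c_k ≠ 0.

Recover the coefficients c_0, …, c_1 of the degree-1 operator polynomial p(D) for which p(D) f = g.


D^0 f = 3x^4 - 8x^3
D^1 f = 12x^3 - 24x^2
matching coefficients of g against c_0 f + c_1 Df + … from the top degree down determines the c_i
solution: c_0 = 2, c_1 = -1

c_0 = 2, c_1 = -1


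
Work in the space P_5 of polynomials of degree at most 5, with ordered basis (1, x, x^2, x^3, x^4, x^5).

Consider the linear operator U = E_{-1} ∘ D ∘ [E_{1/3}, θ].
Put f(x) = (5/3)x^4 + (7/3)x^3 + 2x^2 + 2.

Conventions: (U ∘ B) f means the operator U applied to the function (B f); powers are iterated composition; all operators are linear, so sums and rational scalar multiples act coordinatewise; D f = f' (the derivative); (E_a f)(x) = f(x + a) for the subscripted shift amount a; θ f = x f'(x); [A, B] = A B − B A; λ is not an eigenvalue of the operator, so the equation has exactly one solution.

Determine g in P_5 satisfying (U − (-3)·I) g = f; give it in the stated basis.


write g with unknown coordinates in the stated basis and equate coefficients in (U − (-3)·I) g = f
solving from the highest basis element down gives g = (5/9)x^4 + (7/9)x^3 - (2/27)x^2 + (38/81)x + 170/243
check: U g = (20/9)x^2 - (38/27)x - 8/81
so U g − (-3)·g = (5/3)x^4 + (7/3)x^3 + 2x^2 + 2 = f ✓

the result is g(x) = (5/9)x^4 + (7/9)x^3 - (2/27)x^2 + (38/81)x + 170/243


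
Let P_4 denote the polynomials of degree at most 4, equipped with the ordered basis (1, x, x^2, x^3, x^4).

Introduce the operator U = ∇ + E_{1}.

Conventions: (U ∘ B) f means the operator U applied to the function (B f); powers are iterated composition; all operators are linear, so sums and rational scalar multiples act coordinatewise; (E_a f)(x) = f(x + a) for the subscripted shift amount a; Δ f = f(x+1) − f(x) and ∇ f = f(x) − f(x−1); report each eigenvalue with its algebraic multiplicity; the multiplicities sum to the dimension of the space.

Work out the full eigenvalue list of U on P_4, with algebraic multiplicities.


image of 1: 1
image of x: x + 2
image of x^2: x^2 + 4x
image of x^3: x^3 + 6x^2 + 2
image of x^4: x^4 + 8x^3 + 8x
the matrix is upper triangular; its diagonal is (1, 1, 1, 1, 1)
for a triangular matrix the eigenvalues are the diagonal entries, with algebraic multiplicity their repetition count

λ = 1 (multiplicity 5)


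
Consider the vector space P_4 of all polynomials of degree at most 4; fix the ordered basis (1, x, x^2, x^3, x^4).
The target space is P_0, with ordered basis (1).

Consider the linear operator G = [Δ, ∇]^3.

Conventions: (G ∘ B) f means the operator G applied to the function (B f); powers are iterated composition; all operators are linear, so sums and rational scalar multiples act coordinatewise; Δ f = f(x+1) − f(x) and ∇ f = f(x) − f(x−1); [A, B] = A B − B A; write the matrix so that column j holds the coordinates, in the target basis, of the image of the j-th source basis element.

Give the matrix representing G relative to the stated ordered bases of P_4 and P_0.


the matrix is [[0, 0, 0, 0, 0]] (rows listed top to bottom)

image of 1: 0
image of x: 0
image of x^2: 0
image of x^3: 0
image of x^4: 0
each image's coordinates form column j of the matrix


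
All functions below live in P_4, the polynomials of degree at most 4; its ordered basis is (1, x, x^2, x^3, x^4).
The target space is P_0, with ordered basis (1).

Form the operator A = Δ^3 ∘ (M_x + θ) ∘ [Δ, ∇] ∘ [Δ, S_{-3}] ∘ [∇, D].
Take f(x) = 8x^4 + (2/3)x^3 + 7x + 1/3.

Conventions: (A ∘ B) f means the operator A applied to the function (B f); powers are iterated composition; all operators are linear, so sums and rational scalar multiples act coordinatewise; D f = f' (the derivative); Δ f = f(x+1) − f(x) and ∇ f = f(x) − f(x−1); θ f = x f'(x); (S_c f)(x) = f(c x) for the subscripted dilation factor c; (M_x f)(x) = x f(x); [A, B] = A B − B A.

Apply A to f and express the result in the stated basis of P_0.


the image equals g(x) = 0

D f = 32x^3 + 2x^2 + 7
∇ D f = 96x^2 - 92x + 30
∇ f = 32x^3 - 46x^2 + 30x - 1/3
D ∇ f = 96x^2 - 92x + 30
[∇, D] f = 0
S_{-3} [∇, D] f = 0
Δ S_{-3} [∇, D] f = 0
Δ [∇, D] f = 0
S_{-3} Δ [∇, D] f = 0
[Δ, S_{-3}] [∇, D] f = 0
∇ [Δ, S_{-3}] [∇, D] f = 0
Δ ∇ [Δ, S_{-3}] [∇, D] f = 0
Δ [Δ, S_{-3}] [∇, D] f = 0
∇ Δ [Δ, S_{-3}] [∇, D] f = 0
[Δ, ∇] [Δ, S_{-3}] [∇, D] f = 0
M_x ([Δ, ∇] ∘ [Δ, S_{-3}]) [∇, D] f = 0
θ ([Δ, ∇] ∘ [Δ, S_{-3}]) [∇, D] f = 0
(M_x + θ) ([Δ, ∇] ∘ [Δ, S_{-3}]) [∇, D] f = 0
Δ (M_x + θ) ([Δ, ∇] ∘ [Δ, S_{-3}]) [∇, D] f = 0
Δ Δ (M_x + θ) ([Δ, ∇] ∘ [Δ, S_{-3}]) [∇, D] f = 0
Δ Δ Δ (M_x + θ) ([Δ, ∇] ∘ [Δ, S_{-3}]) [∇, D] f = 0


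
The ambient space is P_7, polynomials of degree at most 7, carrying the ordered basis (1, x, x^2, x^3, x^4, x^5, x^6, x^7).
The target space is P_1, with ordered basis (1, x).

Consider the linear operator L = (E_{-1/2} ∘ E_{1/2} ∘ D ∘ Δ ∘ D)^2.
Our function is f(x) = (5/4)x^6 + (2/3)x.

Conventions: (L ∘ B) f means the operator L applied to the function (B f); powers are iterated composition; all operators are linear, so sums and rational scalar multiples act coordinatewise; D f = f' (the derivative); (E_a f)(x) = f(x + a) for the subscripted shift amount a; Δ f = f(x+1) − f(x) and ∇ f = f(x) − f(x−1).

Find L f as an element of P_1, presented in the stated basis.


D f = (15/2)x^5 + 2/3
Δ D f = (75/2)x^4 + 75x^3 + 75x^2 + (75/2)x + 15/2
D Δ D f = 150x^3 + 225x^2 + 150x + 75/2
E_{1/2} (D ∘ Δ) D f = 150x^3 + 450x^2 + (975/2)x + 375/2
E_{-1/2} E_{1/2} (D ∘ Δ) D f = 150x^3 + 225x^2 + 150x + 75/2
D (E_{-1/2} ∘ E_{1/2} ∘ D ∘ Δ ∘ D) f = 450x^2 + 450x + 150
Δ D (E_{-1/2} ∘ E_{1/2} ∘ D ∘ Δ ∘ D) f = 900x + 900
D Δ D (E_{-1/2} ∘ E_{1/2} ∘ D ∘ Δ ∘ D) f = 900
E_{1/2} (D ∘ Δ) D (E_{-1/2} ∘ E_{1/2} ∘ D ∘ Δ ∘ D) f = 900
E_{-1/2} E_{1/2} (D ∘ Δ) D (E_{-1/2} ∘ E_{1/2} ∘ D ∘ Δ ∘ D) f = 900

g(x) = 900


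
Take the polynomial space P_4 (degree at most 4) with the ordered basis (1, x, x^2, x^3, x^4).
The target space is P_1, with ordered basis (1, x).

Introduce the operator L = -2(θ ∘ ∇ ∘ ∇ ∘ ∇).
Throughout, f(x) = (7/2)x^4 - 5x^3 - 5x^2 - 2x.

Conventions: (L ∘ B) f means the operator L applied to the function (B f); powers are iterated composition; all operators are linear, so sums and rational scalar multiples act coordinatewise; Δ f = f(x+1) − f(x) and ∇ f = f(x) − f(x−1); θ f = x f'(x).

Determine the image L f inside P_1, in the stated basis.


∇ f = 14x^3 - 36x^2 + 19x - 11/2
∇ ∇ f = 42x^2 - 114x + 69
∇ ∇ ∇ f = 84x - 156
θ (∇ ∘ ∇ ∘ ∇) f = 84x
(-2(θ ∘ ∇ ∘ ∇ ∘ ∇)) f = -168x

the image equals g(x) = -168x


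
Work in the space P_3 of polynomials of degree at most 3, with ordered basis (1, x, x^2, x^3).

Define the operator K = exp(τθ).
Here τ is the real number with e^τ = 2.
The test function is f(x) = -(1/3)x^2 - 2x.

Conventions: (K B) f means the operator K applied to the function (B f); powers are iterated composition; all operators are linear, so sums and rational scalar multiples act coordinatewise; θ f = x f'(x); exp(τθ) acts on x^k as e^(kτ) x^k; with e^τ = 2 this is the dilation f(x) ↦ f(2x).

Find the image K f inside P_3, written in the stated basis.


exp(τθ) x^k = e^(kτ) x^k; with e^τ = 2 this sends x^k to 2^k x^k
x ↦ 2 x
x^2 ↦ 4 x^2
applying this coordinatewise to f: exp(τθ) f = -(4/3)x^2 - 4x

g(x) = -(4/3)x^2 - 4x


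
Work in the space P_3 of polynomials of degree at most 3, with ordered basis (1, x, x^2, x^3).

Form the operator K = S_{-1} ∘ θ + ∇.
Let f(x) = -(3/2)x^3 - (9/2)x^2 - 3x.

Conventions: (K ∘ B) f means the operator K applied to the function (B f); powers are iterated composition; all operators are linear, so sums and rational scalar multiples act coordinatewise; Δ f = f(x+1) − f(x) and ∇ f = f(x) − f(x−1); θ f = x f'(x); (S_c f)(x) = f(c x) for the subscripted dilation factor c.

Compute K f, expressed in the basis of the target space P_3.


the image equals g(x) = (9/2)x^3 - (27/2)x^2 - (3/2)x

θ f = -(9/2)x^3 - 9x^2 - 3x
S_{-1} θ f = (9/2)x^3 - 9x^2 + 3x
∇ f = -(9/2)x^2 - (9/2)x
(S_{-1} ∘ θ + ∇) f = (9/2)x^3 - (27/2)x^2 - (3/2)x


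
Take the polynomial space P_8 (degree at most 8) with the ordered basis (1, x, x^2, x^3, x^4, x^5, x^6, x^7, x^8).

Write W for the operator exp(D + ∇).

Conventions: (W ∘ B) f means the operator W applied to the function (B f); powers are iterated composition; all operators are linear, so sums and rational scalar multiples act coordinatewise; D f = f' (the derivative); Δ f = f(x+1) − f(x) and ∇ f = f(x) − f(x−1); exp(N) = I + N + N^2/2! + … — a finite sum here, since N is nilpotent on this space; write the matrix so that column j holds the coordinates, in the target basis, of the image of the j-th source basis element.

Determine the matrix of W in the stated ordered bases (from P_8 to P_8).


the matrix is [[1, 2, 3, 3, 2, 3, 5, -4, 5]; [0, 1, 4, 9, 12, 10, 18, 35, -32]; [0, 0, 1, 6, 18, 30, 30, 63, 140]; [0, 0, 0, 1, 8, 30, 60, 70, 168]; [0, 0, 0, 0, 1, 10, 45, 105, 140]; [0, 0, 0, 0, 0, 1, 12, 63, 168]; [0, 0, 0, 0, 0, 0, 1, 14, 84]; [0, 0, 0, 0, 0, 0, 0, 1, 16]; [0, 0, 0, 0, 0, 0, 0, 0, 1]] (rows listed top to bottom)

image of 1: 1
image of x: x + 2
image of x^2: x^2 + 4x + 3
image of x^3: x^3 + 6x^2 + 9x + 3
image of x^4: x^4 + 8x^3 + 18x^2 + 12x + 2
image of x^5: x^5 + 10x^4 + 30x^3 + 30x^2 + 10x + 3
image of x^6: x^6 + 12x^5 + 45x^4 + 60x^3 + 30x^2 + 18x + 5
image of x^7: x^7 + 14x^6 + 63x^5 + 105x^4 + 70x^3 + 63x^2 + 35x - 4
image of x^8: x^8 + 16x^7 + 84x^6 + 168x^5 + 140x^4 + 168x^3 + 140x^2 - 32x + 5
each image's coordinates form column j of the matrix


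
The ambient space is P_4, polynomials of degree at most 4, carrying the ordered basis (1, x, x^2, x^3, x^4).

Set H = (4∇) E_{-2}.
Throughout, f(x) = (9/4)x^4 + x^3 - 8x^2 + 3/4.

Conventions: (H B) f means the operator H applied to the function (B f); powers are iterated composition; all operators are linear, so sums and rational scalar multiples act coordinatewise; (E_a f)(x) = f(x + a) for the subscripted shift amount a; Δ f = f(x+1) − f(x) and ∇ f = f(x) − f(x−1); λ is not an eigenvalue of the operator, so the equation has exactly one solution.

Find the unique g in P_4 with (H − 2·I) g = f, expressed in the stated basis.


write g with unknown coordinates in the stated basis and equate coefficients in (H − 2·I) g = f
solving from the highest basis element down gives g = -(9/8)x^4 - (19/2)x^3 + (29/2)x^2 + 172x - 129/8
check: H g = -18x^3 + 21x^2 + 344x - 63/2
so H g − 2·g = (9/4)x^4 + x^3 - 8x^2 + 3/4 = f ✓

the image equals g(x) = -(9/8)x^4 - (19/2)x^3 + (29/2)x^2 + 172x - 129/8
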